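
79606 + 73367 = 152973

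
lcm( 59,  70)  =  4130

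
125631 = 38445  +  87186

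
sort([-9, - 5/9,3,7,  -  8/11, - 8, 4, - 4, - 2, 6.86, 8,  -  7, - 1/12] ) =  [ - 9,  -  8,-7,-4, - 2,  -  8/11,-5/9, - 1/12,3, 4,6.86, 7, 8] 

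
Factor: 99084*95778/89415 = 1054451928/9935 =2^3*3^1*5^(- 1 )*17^1 * 23^1*313^1*359^1*1987^( - 1)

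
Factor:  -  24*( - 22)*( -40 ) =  - 21120 = -2^7*3^1*5^1*  11^1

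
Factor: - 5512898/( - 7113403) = 2^1*11^( - 1)*47^( - 1 )*97^1*157^1*181^1*13759^(-1 )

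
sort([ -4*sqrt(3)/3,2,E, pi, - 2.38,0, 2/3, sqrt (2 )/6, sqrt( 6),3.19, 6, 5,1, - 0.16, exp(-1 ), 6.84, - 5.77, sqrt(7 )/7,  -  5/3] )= [-5.77, - 2.38, - 4*sqrt(3)/3, - 5/3, -0.16,0,sqrt( 2 ) /6, exp(  -  1 ), sqrt(7) /7, 2/3, 1,2,sqrt(6 ), E , pi, 3.19, 5,6,6.84]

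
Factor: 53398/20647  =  2^1*11^(- 1 )*1877^ ( - 1 )*26699^1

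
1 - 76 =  - 75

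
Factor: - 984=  - 2^3*3^1*41^1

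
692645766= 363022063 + 329623703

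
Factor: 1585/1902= 5/6 = 2^(-1 )*3^( - 1)*5^1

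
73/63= 1 + 10/63=1.16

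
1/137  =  1/137 = 0.01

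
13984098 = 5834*2397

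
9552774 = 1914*4991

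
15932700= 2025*7868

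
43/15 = 43/15 = 2.87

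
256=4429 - 4173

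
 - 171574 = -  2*85787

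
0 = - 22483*0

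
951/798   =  1 + 51/266 =1.19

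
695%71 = 56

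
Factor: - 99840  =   - 2^9* 3^1*5^1*13^1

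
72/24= 3 = 3.00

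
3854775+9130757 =12985532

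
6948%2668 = 1612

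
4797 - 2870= 1927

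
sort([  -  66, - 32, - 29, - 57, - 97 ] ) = [ - 97, - 66, - 57, - 32 , - 29]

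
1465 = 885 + 580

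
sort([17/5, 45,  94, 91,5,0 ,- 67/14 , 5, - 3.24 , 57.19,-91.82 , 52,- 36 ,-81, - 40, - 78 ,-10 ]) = [-91.82, - 81,- 78  , - 40 , - 36,-10, - 67/14, - 3.24, 0,17/5, 5,  5,45, 52,  57.19,91 , 94 ]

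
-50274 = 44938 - 95212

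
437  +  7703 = 8140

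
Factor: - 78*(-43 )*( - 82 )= - 275028 = - 2^2 * 3^1*13^1 * 41^1*43^1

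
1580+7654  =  9234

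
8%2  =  0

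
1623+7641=9264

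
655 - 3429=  - 2774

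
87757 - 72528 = 15229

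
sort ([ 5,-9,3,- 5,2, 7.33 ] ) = [-9,-5, 2, 3,5,7.33] 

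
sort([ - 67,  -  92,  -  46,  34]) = [ - 92,-67,  -  46, 34]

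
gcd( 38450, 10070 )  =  10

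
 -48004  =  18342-66346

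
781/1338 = 781/1338 = 0.58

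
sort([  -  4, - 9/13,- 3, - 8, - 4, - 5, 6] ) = [ - 8 , - 5, - 4, - 4,  -  3 , - 9/13 , 6]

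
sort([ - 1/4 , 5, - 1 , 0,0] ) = [ - 1,  -  1/4,0 , 0,5 ] 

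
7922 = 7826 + 96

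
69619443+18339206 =87958649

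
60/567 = 20/189 = 0.11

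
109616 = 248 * 442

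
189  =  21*9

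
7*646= 4522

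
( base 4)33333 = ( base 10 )1023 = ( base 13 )609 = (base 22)22B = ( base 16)3ff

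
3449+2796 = 6245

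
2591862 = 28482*91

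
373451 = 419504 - 46053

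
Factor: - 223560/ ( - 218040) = 3^4*79^( - 1 ) = 81/79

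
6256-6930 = -674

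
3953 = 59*67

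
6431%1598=39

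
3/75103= 3/75103 = 0.00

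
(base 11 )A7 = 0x75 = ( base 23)52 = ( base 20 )5h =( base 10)117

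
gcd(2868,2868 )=2868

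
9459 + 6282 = 15741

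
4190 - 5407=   -  1217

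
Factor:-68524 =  - 2^2*37^1*463^1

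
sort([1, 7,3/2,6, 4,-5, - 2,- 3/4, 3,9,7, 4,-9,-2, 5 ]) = [ - 9, - 5 , - 2, - 2 , - 3/4, 1 , 3/2, 3, 4, 4,5, 6,  7, 7,  9]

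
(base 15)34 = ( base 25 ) 1o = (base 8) 61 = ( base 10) 49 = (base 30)1j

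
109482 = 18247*6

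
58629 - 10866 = 47763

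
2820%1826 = 994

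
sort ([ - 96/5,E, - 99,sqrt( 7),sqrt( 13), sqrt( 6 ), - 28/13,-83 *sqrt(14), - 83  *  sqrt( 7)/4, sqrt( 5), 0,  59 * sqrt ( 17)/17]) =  [ - 83 *sqrt ( 14), - 99,-83 *sqrt( 7 )/4, - 96/5, - 28/13 , 0, sqrt(5), sqrt(6), sqrt( 7), E, sqrt ( 13 ), 59 * sqrt(17 )/17] 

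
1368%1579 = 1368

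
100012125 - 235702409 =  - 135690284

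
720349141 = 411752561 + 308596580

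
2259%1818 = 441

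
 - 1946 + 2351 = 405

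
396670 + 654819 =1051489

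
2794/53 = 52 + 38/53 = 52.72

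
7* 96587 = 676109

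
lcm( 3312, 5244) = 62928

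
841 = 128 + 713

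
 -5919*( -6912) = 40912128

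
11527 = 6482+5045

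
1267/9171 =1267/9171= 0.14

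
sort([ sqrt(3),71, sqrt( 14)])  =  [ sqrt(3),sqrt( 14 ), 71]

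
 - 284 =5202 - 5486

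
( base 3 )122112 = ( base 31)f8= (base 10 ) 473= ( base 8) 731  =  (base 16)1d9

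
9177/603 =15 + 44/201=15.22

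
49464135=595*83133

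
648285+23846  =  672131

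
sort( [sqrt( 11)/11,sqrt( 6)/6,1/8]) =[ 1/8, sqrt(11 ) /11,sqrt( 6)/6 ] 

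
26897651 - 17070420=9827231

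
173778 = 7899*22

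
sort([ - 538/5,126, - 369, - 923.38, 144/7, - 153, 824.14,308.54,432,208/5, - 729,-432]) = [ - 923.38,- 729 ,  -  432, - 369,-153, - 538/5,  144/7, 208/5,126,308.54,432, 824.14]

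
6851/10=685 + 1/10 = 685.10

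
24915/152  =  24915/152 = 163.91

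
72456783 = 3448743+69008040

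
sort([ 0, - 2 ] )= [-2, 0 ] 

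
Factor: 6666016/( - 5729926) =  -  2^4*7^1 *29759^1*2864963^ ( - 1) =-3333008/2864963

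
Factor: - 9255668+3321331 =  - 5934337^1=- 5934337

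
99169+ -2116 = 97053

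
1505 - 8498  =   -6993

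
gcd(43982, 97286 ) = 2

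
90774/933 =30258/311 = 97.29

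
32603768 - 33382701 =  - 778933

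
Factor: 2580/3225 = 4/5=2^2*5^ ( - 1 ) 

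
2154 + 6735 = 8889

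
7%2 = 1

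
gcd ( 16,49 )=1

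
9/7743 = 3/2581 = 0.00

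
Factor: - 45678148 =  - 2^2*11419537^1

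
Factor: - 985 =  - 5^1* 197^1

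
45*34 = 1530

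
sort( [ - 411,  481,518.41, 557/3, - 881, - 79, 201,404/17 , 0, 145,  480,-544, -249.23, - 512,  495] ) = [ - 881, - 544, - 512 , - 411,-249.23, - 79, 0, 404/17, 145, 557/3, 201, 480, 481 , 495 , 518.41] 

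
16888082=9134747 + 7753335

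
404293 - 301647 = 102646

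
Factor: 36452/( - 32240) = - 701/620  =  - 2^( - 2)*5^( - 1) * 31^(-1)*701^1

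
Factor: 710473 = 710473^1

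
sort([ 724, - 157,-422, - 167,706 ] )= [-422, - 167, -157,706, 724 ]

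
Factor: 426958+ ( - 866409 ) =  - 19^1*101^1*229^1=-439451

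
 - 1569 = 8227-9796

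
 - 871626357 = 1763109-873389466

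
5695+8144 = 13839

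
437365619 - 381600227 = 55765392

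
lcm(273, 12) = 1092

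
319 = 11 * 29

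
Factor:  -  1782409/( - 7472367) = 3^(  -  2 ) * 7^( - 1)*17^( - 1)*19^1*6977^( - 1)*93811^1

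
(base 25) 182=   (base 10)827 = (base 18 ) 29h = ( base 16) 33b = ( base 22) 1FD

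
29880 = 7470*4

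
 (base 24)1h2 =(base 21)24K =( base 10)986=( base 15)45b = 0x3DA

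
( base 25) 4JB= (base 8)5652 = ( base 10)2986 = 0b101110101010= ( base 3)11002121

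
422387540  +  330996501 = 753384041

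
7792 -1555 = 6237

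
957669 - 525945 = 431724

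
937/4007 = 937/4007 = 0.23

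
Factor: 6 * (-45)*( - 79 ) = 2^1*3^3*5^1*79^1 = 21330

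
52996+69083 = 122079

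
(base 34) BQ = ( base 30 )DA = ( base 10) 400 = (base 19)121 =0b110010000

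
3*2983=8949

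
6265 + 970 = 7235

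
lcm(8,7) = 56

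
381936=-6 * ( - 63656) 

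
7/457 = 7/457 = 0.02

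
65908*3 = 197724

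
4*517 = 2068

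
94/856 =47/428  =  0.11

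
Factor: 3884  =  2^2*971^1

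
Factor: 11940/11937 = 2^2*5^1 * 23^( - 1)*173^( - 1)*199^1 = 3980/3979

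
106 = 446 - 340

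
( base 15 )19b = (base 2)101110011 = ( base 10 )371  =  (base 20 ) IB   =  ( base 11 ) 308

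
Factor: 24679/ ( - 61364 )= - 37/92= - 2^( - 2)*23^( - 1 )*37^1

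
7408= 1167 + 6241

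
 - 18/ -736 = 9/368=   0.02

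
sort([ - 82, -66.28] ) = [ - 82,-66.28]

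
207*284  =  58788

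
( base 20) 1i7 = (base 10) 767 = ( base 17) 2b2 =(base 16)2ff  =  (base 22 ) 1CJ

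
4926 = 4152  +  774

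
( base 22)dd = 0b100101011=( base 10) 299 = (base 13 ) 1A0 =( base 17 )10a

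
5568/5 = 1113 + 3/5 = 1113.60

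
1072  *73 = 78256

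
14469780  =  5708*2535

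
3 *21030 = 63090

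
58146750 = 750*77529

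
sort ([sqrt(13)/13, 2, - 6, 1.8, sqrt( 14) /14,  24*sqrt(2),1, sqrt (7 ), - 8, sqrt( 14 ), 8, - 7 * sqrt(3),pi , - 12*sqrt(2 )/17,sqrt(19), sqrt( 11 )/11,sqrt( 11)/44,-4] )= [ - 7*sqrt(3), - 8, - 6, - 4 , - 12*sqrt( 2 ) /17, sqrt( 11 )/44, sqrt(14 )/14,sqrt( 13 ) /13,  sqrt( 11 )/11,1,1.8, 2, sqrt( 7) , pi, sqrt( 14), sqrt( 19 ),8,24*sqrt( 2)]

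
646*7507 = 4849522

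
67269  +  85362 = 152631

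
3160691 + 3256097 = 6416788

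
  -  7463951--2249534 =-5214417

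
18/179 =18/179= 0.10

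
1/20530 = 1/20530 = 0.00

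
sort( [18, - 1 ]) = [-1,18 ] 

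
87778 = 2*43889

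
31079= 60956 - 29877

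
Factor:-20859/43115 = -3^1*5^(- 1 )*17^1*409^1*8623^( - 1) 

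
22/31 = 22/31 = 0.71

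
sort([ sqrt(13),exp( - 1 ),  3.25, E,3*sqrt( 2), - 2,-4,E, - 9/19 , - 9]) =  [ - 9, - 4, - 2, - 9/19, exp ( - 1 ) , E,E, 3.25,sqrt(13 ),  3 * sqrt(2 ) ] 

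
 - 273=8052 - 8325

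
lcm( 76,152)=152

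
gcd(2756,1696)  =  212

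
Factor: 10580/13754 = 2^1 * 5^1*13^( - 1 )=10/13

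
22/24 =11/12 = 0.92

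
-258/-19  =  13+ 11/19 = 13.58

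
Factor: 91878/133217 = 2^1* 3^1*7^( - 1) * 15313^1 *19031^( - 1 )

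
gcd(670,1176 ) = 2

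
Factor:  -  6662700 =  - 2^2*3^2*5^2*11^1*673^1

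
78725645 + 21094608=99820253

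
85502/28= 3053 + 9/14 = 3053.64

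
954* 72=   68688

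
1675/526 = 3 + 97/526 = 3.18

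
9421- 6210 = 3211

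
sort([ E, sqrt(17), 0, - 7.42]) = [ - 7.42, 0, E, sqrt(17)]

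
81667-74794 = 6873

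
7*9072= 63504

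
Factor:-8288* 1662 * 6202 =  - 2^7 * 3^1*7^2 * 37^1*277^1*443^1 = - 85430416512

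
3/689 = 3/689 = 0.00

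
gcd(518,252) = 14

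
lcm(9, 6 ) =18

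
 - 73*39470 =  - 2881310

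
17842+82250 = 100092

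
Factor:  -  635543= - 137^1*4639^1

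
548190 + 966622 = 1514812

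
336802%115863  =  105076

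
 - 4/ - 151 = 4/151 = 0.03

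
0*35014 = 0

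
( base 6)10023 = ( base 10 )1311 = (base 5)20221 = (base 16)51f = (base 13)79b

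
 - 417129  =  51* ( - 8179 )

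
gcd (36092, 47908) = 28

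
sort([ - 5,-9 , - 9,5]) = [ - 9, - 9,  -  5, 5]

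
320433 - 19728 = 300705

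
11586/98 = 5793/49 =118.22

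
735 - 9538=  - 8803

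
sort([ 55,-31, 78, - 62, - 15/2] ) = [-62, - 31, - 15/2, 55, 78]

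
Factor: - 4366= -2^1*37^1*  59^1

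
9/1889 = 9/1889 = 0.00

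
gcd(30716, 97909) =7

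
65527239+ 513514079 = 579041318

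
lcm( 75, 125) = 375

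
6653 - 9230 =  - 2577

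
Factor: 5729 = 17^1*337^1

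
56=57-1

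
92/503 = 92/503 = 0.18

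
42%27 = 15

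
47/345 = 47/345 = 0.14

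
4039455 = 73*55335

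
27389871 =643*42597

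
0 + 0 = 0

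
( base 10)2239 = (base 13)1033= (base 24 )3l7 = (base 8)4277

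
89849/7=12835 + 4/7 = 12835.57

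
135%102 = 33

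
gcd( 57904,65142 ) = 7238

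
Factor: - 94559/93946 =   -  2^( - 1)*107^( - 1)*439^( - 1) * 94559^1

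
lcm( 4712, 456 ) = 14136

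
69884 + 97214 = 167098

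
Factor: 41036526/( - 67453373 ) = - 2^1*3^2*13^( -1 ) * 61^(  -  1 ) * 85061^( - 1)*2279807^1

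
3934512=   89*44208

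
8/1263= 8/1263 = 0.01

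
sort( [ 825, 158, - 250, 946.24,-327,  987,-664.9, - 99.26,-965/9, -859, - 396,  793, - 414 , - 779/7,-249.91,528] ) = [ - 859, - 664.9, -414,  -  396, - 327, - 250, - 249.91, - 779/7,-965/9, - 99.26 , 158, 528,793, 825,946.24, 987 ] 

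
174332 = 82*2126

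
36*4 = 144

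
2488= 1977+511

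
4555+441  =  4996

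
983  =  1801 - 818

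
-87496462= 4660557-92157019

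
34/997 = 34/997= 0.03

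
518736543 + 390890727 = 909627270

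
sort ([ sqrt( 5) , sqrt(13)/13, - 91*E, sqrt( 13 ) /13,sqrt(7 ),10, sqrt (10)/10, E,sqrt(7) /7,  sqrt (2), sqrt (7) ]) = [ - 91 * E , sqrt(13)/13,sqrt( 13 ) /13 , sqrt( 10)/10 , sqrt ( 7)/7,sqrt( 2), sqrt(5),sqrt(7 ),sqrt(7 ),E , 10 ] 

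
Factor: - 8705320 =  - 2^3*5^1*13^1 * 16741^1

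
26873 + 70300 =97173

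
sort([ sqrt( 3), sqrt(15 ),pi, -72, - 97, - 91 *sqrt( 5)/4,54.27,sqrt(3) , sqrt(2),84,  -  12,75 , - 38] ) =[ - 97,-72, - 91*sqrt(5 ) /4, -38,  -  12,sqrt( 2),sqrt( 3),  sqrt(3),pi,  sqrt(15), 54.27,75,84 ]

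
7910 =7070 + 840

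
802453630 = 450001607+352452023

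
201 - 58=143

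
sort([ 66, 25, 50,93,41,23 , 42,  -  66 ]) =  [ -66 , 23,25,  41, 42,50,  66 , 93]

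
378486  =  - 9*( - 42054) 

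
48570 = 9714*5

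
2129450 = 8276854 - 6147404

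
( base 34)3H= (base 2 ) 1110111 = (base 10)119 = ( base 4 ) 1313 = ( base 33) 3k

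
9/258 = 3/86=0.03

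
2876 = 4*719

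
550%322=228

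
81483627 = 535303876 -453820249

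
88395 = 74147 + 14248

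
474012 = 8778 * 54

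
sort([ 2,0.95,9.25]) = [ 0.95, 2,9.25]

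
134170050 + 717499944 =851669994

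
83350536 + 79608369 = 162958905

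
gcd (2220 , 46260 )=60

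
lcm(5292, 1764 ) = 5292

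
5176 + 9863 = 15039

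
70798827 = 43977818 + 26821009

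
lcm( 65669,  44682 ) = 4334154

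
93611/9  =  10401+2/9 =10401.22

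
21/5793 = 7/1931 = 0.00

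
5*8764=43820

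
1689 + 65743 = 67432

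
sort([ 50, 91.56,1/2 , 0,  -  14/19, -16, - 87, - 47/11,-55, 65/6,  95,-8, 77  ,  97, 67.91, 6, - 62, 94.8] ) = [ - 87, -62,  -  55,-16, - 8, - 47/11, - 14/19, 0, 1/2, 6,  65/6, 50, 67.91, 77, 91.56,94.8, 95  ,  97] 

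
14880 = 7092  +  7788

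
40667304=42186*964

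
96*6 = 576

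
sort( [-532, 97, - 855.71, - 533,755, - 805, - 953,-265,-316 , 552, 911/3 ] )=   [ - 953, - 855.71, - 805, - 533, - 532,-316, - 265, 97, 911/3, 552,755 ] 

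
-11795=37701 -49496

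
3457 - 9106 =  - 5649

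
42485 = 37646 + 4839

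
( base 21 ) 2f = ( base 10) 57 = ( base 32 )1p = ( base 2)111001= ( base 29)1S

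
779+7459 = 8238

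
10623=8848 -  - 1775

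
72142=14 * 5153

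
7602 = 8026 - 424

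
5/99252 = 5/99252 = 0.00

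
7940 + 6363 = 14303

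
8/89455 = 8/89455 = 0.00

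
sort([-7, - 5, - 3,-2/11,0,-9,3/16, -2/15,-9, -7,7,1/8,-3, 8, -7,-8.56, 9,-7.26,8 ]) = [-9, - 9, - 8.56,-7.26,  -  7 , -7 , - 7, -5,  -  3,  -  3, - 2/11, - 2/15, 0 , 1/8  ,  3/16,7,  8, 8,9] 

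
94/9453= 94/9453 = 0.01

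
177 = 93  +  84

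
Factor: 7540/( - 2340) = - 3^ ( - 2 )*29^1= - 29/9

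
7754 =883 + 6871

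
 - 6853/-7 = 979/1 = 979.00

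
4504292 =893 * 5044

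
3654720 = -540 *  ( - 6768 )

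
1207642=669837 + 537805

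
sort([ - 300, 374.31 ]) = [ - 300,374.31 ] 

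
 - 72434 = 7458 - 79892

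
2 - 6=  - 4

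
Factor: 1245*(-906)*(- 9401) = 10604045970  =  2^1*3^2*5^1*7^1  *  17^1 * 79^1* 83^1*151^1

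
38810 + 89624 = 128434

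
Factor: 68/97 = 2^2 * 17^1*97^( - 1 ) 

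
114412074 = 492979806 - 378567732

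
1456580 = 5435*268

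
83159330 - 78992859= 4166471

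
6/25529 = 6/25529 = 0.00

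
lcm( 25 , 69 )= 1725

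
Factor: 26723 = 26723^1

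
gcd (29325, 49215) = 255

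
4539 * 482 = 2187798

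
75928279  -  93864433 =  - 17936154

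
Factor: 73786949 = 73786949^1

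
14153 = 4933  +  9220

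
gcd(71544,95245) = 1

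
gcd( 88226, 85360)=2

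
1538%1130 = 408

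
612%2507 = 612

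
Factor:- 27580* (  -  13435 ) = 2^2 * 5^2*7^1*197^1*2687^1 = 370537300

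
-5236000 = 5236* ( - 1000 ) 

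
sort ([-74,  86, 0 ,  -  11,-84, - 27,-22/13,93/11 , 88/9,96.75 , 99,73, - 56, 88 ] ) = [ -84,-74 , - 56, - 27, - 11, - 22/13,0, 93/11,88/9,73,86, 88, 96.75,99] 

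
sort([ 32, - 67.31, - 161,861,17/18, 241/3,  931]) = [ - 161, - 67.31,17/18,32,241/3,861,931]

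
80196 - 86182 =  -5986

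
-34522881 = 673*( - 51297 ) 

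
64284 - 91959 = -27675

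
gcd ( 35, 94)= 1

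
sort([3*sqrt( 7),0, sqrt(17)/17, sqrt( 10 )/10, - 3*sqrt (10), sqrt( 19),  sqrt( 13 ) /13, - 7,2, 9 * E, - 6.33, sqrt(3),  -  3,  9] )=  [ - 3*sqrt (10), - 7, - 6.33, - 3, 0, sqrt( 17 ) /17, sqrt( 13)/13,sqrt( 10)/10, sqrt(3),2 , sqrt(19), 3*sqrt(7),  9,9*E]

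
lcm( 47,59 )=2773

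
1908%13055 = 1908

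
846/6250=423/3125 = 0.14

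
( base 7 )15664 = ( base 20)b2g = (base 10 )4456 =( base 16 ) 1168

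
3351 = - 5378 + 8729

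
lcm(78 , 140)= 5460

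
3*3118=9354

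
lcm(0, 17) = 0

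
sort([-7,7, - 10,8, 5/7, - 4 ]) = [-10, - 7 , - 4, 5/7, 7 , 8 ]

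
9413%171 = 8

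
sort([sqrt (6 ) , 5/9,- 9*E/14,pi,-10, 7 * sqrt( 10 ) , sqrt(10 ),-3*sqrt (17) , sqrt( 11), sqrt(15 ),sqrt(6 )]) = [ - 3 * sqrt( 17),  -  10, - 9*E/14,5/9,sqrt( 6 ),  sqrt(6),pi, sqrt (10),sqrt(11), sqrt (15),7*sqrt( 10)]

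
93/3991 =93/3991 = 0.02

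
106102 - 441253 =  - 335151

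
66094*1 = 66094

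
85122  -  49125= 35997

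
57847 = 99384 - 41537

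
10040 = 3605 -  -6435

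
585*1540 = 900900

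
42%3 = 0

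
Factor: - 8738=-2^1*17^1 * 257^1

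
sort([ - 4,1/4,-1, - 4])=[ - 4, - 4,-1,1/4]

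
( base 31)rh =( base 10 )854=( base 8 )1526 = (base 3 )1011122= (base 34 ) p4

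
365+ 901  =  1266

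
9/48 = 3/16 = 0.19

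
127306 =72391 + 54915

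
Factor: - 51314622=-2^1*3^1*8552437^1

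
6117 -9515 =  - 3398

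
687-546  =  141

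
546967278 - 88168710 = 458798568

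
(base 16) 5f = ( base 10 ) 95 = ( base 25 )3K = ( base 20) 4F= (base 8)137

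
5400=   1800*3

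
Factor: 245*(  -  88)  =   - 21560  =  -2^3 * 5^1*7^2*11^1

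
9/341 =9/341  =  0.03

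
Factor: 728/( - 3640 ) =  - 5^( - 1) = -1/5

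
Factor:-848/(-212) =4 = 2^2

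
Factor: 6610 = 2^1*5^1 * 661^1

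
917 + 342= 1259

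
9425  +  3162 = 12587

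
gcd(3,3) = 3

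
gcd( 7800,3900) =3900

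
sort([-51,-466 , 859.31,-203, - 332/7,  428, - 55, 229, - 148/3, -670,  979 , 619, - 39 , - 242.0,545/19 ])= [  -  670, - 466, - 242.0, - 203, - 55,  -  51 ,-148/3, - 332/7 ,  -  39 , 545/19,  229, 428, 619 , 859.31,  979 ]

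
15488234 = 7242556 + 8245678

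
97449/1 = 97449 = 97449.00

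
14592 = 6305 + 8287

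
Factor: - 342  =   - 2^1* 3^2*19^1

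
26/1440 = 13/720 = 0.02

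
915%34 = 31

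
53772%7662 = 138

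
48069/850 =56 + 469/850 = 56.55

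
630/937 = 630/937 = 0.67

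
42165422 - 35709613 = 6455809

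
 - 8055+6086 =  - 1969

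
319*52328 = 16692632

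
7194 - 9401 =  - 2207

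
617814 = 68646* 9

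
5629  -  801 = 4828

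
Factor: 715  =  5^1 * 11^1*13^1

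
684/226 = 3 + 3/113  =  3.03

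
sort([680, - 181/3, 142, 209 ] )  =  [ - 181/3, 142,209, 680]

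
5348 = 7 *764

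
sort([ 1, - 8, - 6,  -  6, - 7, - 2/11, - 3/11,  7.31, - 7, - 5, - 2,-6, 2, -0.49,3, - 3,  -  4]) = [ - 8 , - 7, - 7, - 6, - 6,-6,-5, - 4,-3,-2,  -  0.49 , -3/11, - 2/11, 1, 2,3, 7.31 ] 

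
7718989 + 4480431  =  12199420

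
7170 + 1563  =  8733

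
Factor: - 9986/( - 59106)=4993/29553 = 3^( - 1)*4993^1*9851^ (-1 )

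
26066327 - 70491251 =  - 44424924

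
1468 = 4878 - 3410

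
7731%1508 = 191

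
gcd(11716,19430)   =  58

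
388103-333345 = 54758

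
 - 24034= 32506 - 56540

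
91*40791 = 3711981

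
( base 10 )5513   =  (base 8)12611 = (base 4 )1112021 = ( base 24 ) 9dh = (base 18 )H05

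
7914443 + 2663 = 7917106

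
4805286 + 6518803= 11324089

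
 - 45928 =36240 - 82168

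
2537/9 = 2537/9 = 281.89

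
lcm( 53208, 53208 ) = 53208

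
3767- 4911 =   -  1144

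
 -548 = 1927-2475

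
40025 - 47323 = -7298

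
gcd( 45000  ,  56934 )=18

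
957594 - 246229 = 711365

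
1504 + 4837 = 6341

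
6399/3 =2133 =2133.00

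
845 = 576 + 269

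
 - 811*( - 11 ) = 8921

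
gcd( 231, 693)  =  231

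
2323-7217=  - 4894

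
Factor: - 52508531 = -29^1*53^1*127^1*  269^1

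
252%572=252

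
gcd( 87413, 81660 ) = 1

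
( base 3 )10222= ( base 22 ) 4j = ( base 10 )107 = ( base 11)98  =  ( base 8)153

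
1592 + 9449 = 11041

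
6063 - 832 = 5231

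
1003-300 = 703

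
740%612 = 128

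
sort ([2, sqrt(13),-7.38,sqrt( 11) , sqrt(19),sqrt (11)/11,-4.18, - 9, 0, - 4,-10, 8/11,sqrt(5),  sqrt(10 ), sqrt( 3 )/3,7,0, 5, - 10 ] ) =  [-10,-10,-9, - 7.38,-4.18, - 4, 0,0,  sqrt( 11)/11,sqrt(3)/3,8/11,2,sqrt( 5 ), sqrt ( 10 ), sqrt (11)  ,  sqrt(13 ),sqrt(19),  5,7 ]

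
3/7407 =1/2469 = 0.00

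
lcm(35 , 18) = 630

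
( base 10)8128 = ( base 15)261D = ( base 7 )32461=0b1111111000000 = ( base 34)712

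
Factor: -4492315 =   -  5^1 * 113^1 * 7951^1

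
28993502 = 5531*5242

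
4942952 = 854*5788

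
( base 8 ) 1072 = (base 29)jj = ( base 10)570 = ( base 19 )1B0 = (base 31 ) ic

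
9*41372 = 372348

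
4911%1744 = 1423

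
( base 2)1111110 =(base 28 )4e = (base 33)3R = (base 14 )90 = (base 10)126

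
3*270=810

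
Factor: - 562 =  - 2^1*281^1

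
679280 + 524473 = 1203753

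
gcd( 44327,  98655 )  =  1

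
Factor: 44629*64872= 2895172488  =  2^3*3^2 * 13^1*17^1*53^1*3433^1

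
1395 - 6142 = -4747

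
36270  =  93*390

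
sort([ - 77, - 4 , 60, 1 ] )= [ - 77, - 4, 1, 60]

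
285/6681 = 95/2227 =0.04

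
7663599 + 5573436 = 13237035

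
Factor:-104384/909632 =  - 7/61  =  -7^1*61^ ( - 1 ) 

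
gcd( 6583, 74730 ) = 1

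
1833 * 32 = 58656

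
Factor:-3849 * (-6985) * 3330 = 89527932450 = 2^1*3^3*5^2 * 11^1 * 37^1*127^1 * 1283^1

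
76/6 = 12 + 2/3 = 12.67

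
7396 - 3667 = 3729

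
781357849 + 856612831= 1637970680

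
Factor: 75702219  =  3^1*103^1* 409^1*599^1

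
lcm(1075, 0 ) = 0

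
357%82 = 29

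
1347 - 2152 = -805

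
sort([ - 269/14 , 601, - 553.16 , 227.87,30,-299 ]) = [ - 553.16,-299, - 269/14 , 30,227.87, 601 ]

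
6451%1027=289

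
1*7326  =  7326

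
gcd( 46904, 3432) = 1144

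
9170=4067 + 5103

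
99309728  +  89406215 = 188715943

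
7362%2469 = 2424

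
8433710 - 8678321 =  - 244611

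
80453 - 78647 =1806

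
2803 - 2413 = 390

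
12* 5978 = 71736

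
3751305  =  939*3995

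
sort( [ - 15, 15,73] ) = [ - 15,15, 73]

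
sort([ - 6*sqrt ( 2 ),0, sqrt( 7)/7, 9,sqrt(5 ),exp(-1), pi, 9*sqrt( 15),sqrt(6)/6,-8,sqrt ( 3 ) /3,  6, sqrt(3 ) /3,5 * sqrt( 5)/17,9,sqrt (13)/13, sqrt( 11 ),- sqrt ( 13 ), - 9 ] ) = [-9,-6*sqrt( 2 ), - 8,-sqrt(13),0, sqrt(13 ) /13,exp (-1 ),sqrt ( 7 ) /7, sqrt( 6)/6,sqrt(3)/3,sqrt(3)/3,5*sqrt( 5 ) /17,sqrt( 5 ),pi, sqrt ( 11),6,9,  9,9*sqrt(15 )]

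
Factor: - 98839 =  - 13^1*7603^1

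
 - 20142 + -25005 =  - 45147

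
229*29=6641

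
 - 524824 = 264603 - 789427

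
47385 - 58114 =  - 10729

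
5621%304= 149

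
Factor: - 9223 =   -  23^1*401^1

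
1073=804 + 269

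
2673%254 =133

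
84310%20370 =2830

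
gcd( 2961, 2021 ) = 47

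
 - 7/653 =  - 7/653  =  - 0.01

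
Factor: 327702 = 2^1 * 3^1*54617^1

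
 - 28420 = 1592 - 30012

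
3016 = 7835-4819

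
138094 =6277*22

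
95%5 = 0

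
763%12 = 7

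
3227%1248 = 731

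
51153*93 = 4757229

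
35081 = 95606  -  60525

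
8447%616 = 439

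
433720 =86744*5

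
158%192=158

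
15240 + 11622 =26862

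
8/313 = 8/313 =0.03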